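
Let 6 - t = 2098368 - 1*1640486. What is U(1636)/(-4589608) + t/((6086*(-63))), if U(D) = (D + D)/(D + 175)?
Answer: 237860210314337/199180381111299 ≈ 1.1942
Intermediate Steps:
t = -457876 (t = 6 - (2098368 - 1*1640486) = 6 - (2098368 - 1640486) = 6 - 1*457882 = 6 - 457882 = -457876)
U(D) = 2*D/(175 + D) (U(D) = (2*D)/(175 + D) = 2*D/(175 + D))
U(1636)/(-4589608) + t/((6086*(-63))) = (2*1636/(175 + 1636))/(-4589608) - 457876/(6086*(-63)) = (2*1636/1811)*(-1/4589608) - 457876/(-383418) = (2*1636*(1/1811))*(-1/4589608) - 457876*(-1/383418) = (3272/1811)*(-1/4589608) + 228938/191709 = -409/1038972511 + 228938/191709 = 237860210314337/199180381111299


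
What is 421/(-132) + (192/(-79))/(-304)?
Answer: -630337/198132 ≈ -3.1814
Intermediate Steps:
421/(-132) + (192/(-79))/(-304) = 421*(-1/132) + (192*(-1/79))*(-1/304) = -421/132 - 192/79*(-1/304) = -421/132 + 12/1501 = -630337/198132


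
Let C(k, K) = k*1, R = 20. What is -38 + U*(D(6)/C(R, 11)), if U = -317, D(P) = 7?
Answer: -2979/20 ≈ -148.95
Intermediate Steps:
C(k, K) = k
-38 + U*(D(6)/C(R, 11)) = -38 - 2219/20 = -2979/20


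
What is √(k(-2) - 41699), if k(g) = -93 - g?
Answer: I*√41790 ≈ 204.43*I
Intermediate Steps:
√(k(-2) - 41699) = √((-93 - 1*(-2)) - 41699) = √((-93 + 2) - 41699) = √(-91 - 41699) = √(-41790) = I*√41790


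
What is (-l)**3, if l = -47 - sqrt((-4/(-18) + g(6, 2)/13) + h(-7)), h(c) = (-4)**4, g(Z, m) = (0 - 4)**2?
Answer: (1833 + sqrt(391586))**3/59319 ≈ 2.5059e+5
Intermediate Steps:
g(Z, m) = 16 (g(Z, m) = (-4)**2 = 16)
h(c) = 256
l = -47 - sqrt(391586)/39 (l = -47 - sqrt((-4/(-18) + 16/13) + 256) = -47 - sqrt((-4*(-1/18) + 16*(1/13)) + 256) = -47 - sqrt((2/9 + 16/13) + 256) = -47 - sqrt(170/117 + 256) = -47 - sqrt(30122/117) = -47 - sqrt(391586)/39 ≈ -63.045)
(-l)**3 = (-(-47 - sqrt(391586)/39))**3 = (47 + sqrt(391586)/39)**3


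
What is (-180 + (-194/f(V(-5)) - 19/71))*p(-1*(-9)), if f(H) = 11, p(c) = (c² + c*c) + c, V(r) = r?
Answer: -26430273/781 ≈ -33842.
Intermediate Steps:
p(c) = c + 2*c² (p(c) = (c² + c²) + c = 2*c² + c = c + 2*c²)
(-180 + (-194/f(V(-5)) - 19/71))*p(-1*(-9)) = (-180 + (-194/11 - 19/71))*((-1*(-9))*(1 + 2*(-1*(-9)))) = (-180 + (-194*1/11 - 19*1/71))*(9*(1 + 2*9)) = (-180 + (-194/11 - 19/71))*(9*(1 + 18)) = (-180 - 13983/781)*(9*19) = -154563/781*171 = -26430273/781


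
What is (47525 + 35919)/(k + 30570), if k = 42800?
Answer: 1814/1595 ≈ 1.1373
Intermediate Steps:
(47525 + 35919)/(k + 30570) = (47525 + 35919)/(42800 + 30570) = 83444/73370 = 83444*(1/73370) = 1814/1595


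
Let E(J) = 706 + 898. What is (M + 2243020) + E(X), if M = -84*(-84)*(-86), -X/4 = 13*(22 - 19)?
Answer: 1637808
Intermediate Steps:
X = -156 (X = -52*(22 - 19) = -52*3 = -4*39 = -156)
M = -606816 (M = 7056*(-86) = -606816)
E(J) = 1604
(M + 2243020) + E(X) = (-606816 + 2243020) + 1604 = 1636204 + 1604 = 1637808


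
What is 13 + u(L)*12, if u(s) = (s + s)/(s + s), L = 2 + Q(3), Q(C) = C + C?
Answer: 25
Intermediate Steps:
Q(C) = 2*C
L = 8 (L = 2 + 2*3 = 2 + 6 = 8)
u(s) = 1 (u(s) = (2*s)/((2*s)) = (2*s)*(1/(2*s)) = 1)
13 + u(L)*12 = 13 + 1*12 = 13 + 12 = 25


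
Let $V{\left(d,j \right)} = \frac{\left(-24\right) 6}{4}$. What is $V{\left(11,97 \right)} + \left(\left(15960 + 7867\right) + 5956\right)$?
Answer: $29747$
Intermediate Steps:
$V{\left(d,j \right)} = -36$ ($V{\left(d,j \right)} = \left(-144\right) \frac{1}{4} = -36$)
$V{\left(11,97 \right)} + \left(\left(15960 + 7867\right) + 5956\right) = -36 + \left(\left(15960 + 7867\right) + 5956\right) = -36 + \left(23827 + 5956\right) = -36 + 29783 = 29747$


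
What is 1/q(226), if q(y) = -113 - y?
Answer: -1/339 ≈ -0.0029499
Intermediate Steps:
1/q(226) = 1/(-113 - 1*226) = 1/(-113 - 226) = 1/(-339) = -1/339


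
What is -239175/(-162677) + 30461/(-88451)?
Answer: 16199963828/14388943327 ≈ 1.1259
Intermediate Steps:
-239175/(-162677) + 30461/(-88451) = -239175*(-1/162677) + 30461*(-1/88451) = 239175/162677 - 30461/88451 = 16199963828/14388943327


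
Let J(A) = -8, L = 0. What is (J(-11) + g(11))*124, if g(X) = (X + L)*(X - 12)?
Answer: -2356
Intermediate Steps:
g(X) = X*(-12 + X) (g(X) = (X + 0)*(X - 12) = X*(-12 + X))
(J(-11) + g(11))*124 = (-8 + 11*(-12 + 11))*124 = (-8 + 11*(-1))*124 = (-8 - 11)*124 = -19*124 = -2356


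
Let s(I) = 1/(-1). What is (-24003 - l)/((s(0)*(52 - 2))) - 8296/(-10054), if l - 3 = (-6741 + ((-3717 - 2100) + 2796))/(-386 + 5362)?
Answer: 300738741469/625358800 ≈ 480.91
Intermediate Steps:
l = 2583/2488 (l = 3 + (-6741 + ((-3717 - 2100) + 2796))/(-386 + 5362) = 3 + (-6741 + (-5817 + 2796))/4976 = 3 + (-6741 - 3021)*(1/4976) = 3 - 9762*1/4976 = 3 - 4881/2488 = 2583/2488 ≈ 1.0382)
s(I) = -1
(-24003 - l)/((s(0)*(52 - 2))) - 8296/(-10054) = (-24003 - 1*2583/2488)/((-(52 - 2))) - 8296/(-10054) = (-24003 - 2583/2488)/((-1*50)) - 8296*(-1/10054) = -59722047/2488/(-50) + 4148/5027 = -59722047/2488*(-1/50) + 4148/5027 = 59722047/124400 + 4148/5027 = 300738741469/625358800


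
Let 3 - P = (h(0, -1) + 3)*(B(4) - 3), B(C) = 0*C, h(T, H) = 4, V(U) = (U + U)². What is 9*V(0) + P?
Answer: 24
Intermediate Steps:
V(U) = 4*U² (V(U) = (2*U)² = 4*U²)
B(C) = 0
P = 24 (P = 3 - (4 + 3)*(0 - 3) = 3 - 7*(-3) = 3 - 1*(-21) = 3 + 21 = 24)
9*V(0) + P = 9*(4*0²) + 24 = 9*(4*0) + 24 = 9*0 + 24 = 0 + 24 = 24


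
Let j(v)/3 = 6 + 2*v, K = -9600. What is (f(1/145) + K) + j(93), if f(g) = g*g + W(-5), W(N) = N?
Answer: -189834724/21025 ≈ -9029.0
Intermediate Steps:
j(v) = 18 + 6*v (j(v) = 3*(6 + 2*v) = 18 + 6*v)
f(g) = -5 + g**2 (f(g) = g*g - 5 = g**2 - 5 = -5 + g**2)
(f(1/145) + K) + j(93) = ((-5 + (1/145)**2) - 9600) + (18 + 6*93) = ((-5 + (1/145)**2) - 9600) + (18 + 558) = ((-5 + 1/21025) - 9600) + 576 = (-105124/21025 - 9600) + 576 = -201945124/21025 + 576 = -189834724/21025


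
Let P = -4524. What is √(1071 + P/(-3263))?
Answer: √67561419/251 ≈ 32.747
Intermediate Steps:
√(1071 + P/(-3263)) = √(1071 - 4524/(-3263)) = √(1071 - 4524*(-1/3263)) = √(1071 + 348/251) = √(269169/251) = √67561419/251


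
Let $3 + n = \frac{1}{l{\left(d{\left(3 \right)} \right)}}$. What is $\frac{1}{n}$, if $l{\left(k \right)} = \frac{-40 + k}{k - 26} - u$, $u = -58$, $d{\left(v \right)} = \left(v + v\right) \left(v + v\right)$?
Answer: $- \frac{288}{859} \approx -0.33527$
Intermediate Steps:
$d{\left(v \right)} = 4 v^{2}$ ($d{\left(v \right)} = 2 v 2 v = 4 v^{2}$)
$l{\left(k \right)} = 58 + \frac{-40 + k}{-26 + k}$ ($l{\left(k \right)} = \frac{-40 + k}{k - 26} - -58 = \frac{-40 + k}{-26 + k} + 58 = 58 + \frac{-40 + k}{-26 + k}$)
$n = - \frac{859}{288}$ ($n = -3 + \frac{1}{\frac{1}{-26 + 4 \cdot 3^{2}} \left(-1548 + 59 \cdot 4 \cdot 3^{2}\right)} = -3 + \frac{1}{\frac{1}{-26 + 4 \cdot 9} \left(-1548 + 59 \cdot 4 \cdot 9\right)} = -3 + \frac{1}{\frac{1}{-26 + 36} \left(-1548 + 59 \cdot 36\right)} = -3 + \frac{1}{\frac{1}{10} \left(-1548 + 2124\right)} = -3 + \frac{1}{\frac{1}{10} \cdot 576} = -3 + \frac{1}{\frac{288}{5}} = -3 + \frac{5}{288} = - \frac{859}{288} \approx -2.9826$)
$\frac{1}{n} = \frac{1}{- \frac{859}{288}} = - \frac{288}{859}$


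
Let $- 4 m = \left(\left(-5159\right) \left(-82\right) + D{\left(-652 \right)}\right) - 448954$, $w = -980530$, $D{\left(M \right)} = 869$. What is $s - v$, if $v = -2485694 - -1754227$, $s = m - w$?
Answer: $\frac{6873035}{4} \approx 1.7183 \cdot 10^{6}$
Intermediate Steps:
$m = \frac{25047}{4}$ ($m = - \frac{\left(\left(-5159\right) \left(-82\right) + 869\right) - 448954}{4} = - \frac{\left(423038 + 869\right) - 448954}{4} = - \frac{423907 - 448954}{4} = \left(- \frac{1}{4}\right) \left(-25047\right) = \frac{25047}{4} \approx 6261.8$)
$s = \frac{3947167}{4}$ ($s = \frac{25047}{4} - -980530 = \frac{25047}{4} + 980530 = \frac{3947167}{4} \approx 9.8679 \cdot 10^{5}$)
$v = -731467$ ($v = -2485694 + 1754227 = -731467$)
$s - v = \frac{3947167}{4} - -731467 = \frac{3947167}{4} + 731467 = \frac{6873035}{4}$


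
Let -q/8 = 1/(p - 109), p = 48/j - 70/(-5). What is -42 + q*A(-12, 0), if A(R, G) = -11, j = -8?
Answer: -4330/101 ≈ -42.871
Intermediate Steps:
p = 8 (p = 48/(-8) - 70/(-5) = 48*(-⅛) - 70*(-⅕) = -6 + 14 = 8)
q = 8/101 (q = -8/(8 - 109) = -8/(-101) = -8*(-1/101) = 8/101 ≈ 0.079208)
-42 + q*A(-12, 0) = -42 + (8/101)*(-11) = -42 - 88/101 = -4330/101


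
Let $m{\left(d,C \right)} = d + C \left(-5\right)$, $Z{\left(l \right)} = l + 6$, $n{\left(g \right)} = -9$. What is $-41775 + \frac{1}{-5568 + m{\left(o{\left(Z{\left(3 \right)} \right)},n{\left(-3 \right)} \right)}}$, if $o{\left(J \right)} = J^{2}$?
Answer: $- \frac{227339551}{5442} \approx -41775.0$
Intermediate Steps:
$Z{\left(l \right)} = 6 + l$
$m{\left(d,C \right)} = d - 5 C$
$-41775 + \frac{1}{-5568 + m{\left(o{\left(Z{\left(3 \right)} \right)},n{\left(-3 \right)} \right)}} = -41775 + \frac{1}{-5568 - \left(-45 - \left(6 + 3\right)^{2}\right)} = -41775 + \frac{1}{-5568 + \left(9^{2} + 45\right)} = -41775 + \frac{1}{-5568 + \left(81 + 45\right)} = -41775 + \frac{1}{-5568 + 126} = -41775 + \frac{1}{-5442} = -41775 - \frac{1}{5442} = - \frac{227339551}{5442}$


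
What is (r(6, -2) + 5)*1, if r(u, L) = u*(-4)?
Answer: -19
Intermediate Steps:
r(u, L) = -4*u
(r(6, -2) + 5)*1 = (-4*6 + 5)*1 = (-24 + 5)*1 = -19*1 = -19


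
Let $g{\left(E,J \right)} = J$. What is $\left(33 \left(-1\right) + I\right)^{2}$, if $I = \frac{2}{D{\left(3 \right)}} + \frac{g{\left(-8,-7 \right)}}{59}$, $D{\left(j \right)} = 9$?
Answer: $\frac{305131024}{281961} \approx 1082.2$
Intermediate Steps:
$I = \frac{55}{531}$ ($I = \frac{2}{9} - \frac{7}{59} = \frac{55}{531} \approx 0.10358$)
$\left(33 \left(-1\right) + I\right)^{2} = \left(33 \left(-1\right) + \frac{55}{531}\right)^{2} = \left(-33 + \frac{55}{531}\right)^{2} = \left(- \frac{17468}{531}\right)^{2} = \frac{305131024}{281961}$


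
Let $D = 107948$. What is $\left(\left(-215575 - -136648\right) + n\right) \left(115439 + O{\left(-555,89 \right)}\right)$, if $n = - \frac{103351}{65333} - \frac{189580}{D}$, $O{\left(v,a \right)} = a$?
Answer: $- \frac{16077496664108953192}{1763141671} \approx -9.1187 \cdot 10^{9}$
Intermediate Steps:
$n = - \frac{5885590972}{1763141671}$ ($n = - \frac{103351}{65333} - \frac{189580}{107948} = \left(-103351\right) \frac{1}{65333} - \frac{47395}{26987} = - \frac{103351}{65333} - \frac{47395}{26987} = - \frac{5885590972}{1763141671} \approx -3.3381$)
$\left(\left(-215575 - -136648\right) + n\right) \left(115439 + O{\left(-555,89 \right)}\right) = \left(\left(-215575 - -136648\right) - \frac{5885590972}{1763141671}\right) \left(115439 + 89\right) = \left(\left(-215575 + 136648\right) - \frac{5885590972}{1763141671}\right) 115528 = \left(-78927 - \frac{5885590972}{1763141671}\right) 115528 = \left(- \frac{139165368257989}{1763141671}\right) 115528 = - \frac{16077496664108953192}{1763141671}$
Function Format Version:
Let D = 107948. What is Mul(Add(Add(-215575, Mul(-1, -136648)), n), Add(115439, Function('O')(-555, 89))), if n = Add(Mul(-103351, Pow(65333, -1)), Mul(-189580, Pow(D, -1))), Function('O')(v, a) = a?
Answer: Rational(-16077496664108953192, 1763141671) ≈ -9.1187e+9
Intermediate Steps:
n = Rational(-5885590972, 1763141671) (n = Add(Mul(-103351, Pow(65333, -1)), Mul(-189580, Pow(107948, -1))) = Add(Mul(-103351, Rational(1, 65333)), Mul(-189580, Rational(1, 107948))) = Add(Rational(-103351, 65333), Rational(-47395, 26987)) = Rational(-5885590972, 1763141671) ≈ -3.3381)
Mul(Add(Add(-215575, Mul(-1, -136648)), n), Add(115439, Function('O')(-555, 89))) = Mul(Add(Add(-215575, Mul(-1, -136648)), Rational(-5885590972, 1763141671)), Add(115439, 89)) = Mul(Add(Add(-215575, 136648), Rational(-5885590972, 1763141671)), 115528) = Mul(Add(-78927, Rational(-5885590972, 1763141671)), 115528) = Mul(Rational(-139165368257989, 1763141671), 115528) = Rational(-16077496664108953192, 1763141671)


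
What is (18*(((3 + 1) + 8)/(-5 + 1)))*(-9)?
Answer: 486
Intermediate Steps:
(18*(((3 + 1) + 8)/(-5 + 1)))*(-9) = (18*((4 + 8)/(-4)))*(-9) = (18*(12*(-¼)))*(-9) = (18*(-3))*(-9) = -54*(-9) = 486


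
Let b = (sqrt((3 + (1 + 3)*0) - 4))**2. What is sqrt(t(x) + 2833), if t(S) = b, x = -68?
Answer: 4*sqrt(177) ≈ 53.217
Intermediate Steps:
b = -1 (b = (sqrt((3 + 4*0) - 4))**2 = (sqrt((3 + 0) - 4))**2 = (sqrt(3 - 4))**2 = (sqrt(-1))**2 = I**2 = -1)
t(S) = -1
sqrt(t(x) + 2833) = sqrt(-1 + 2833) = sqrt(2832) = 4*sqrt(177)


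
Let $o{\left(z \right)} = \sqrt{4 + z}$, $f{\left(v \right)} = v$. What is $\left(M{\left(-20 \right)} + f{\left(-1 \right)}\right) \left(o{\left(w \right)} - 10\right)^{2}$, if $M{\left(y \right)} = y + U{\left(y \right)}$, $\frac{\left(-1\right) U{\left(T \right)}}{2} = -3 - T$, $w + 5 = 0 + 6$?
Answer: $-5775 + 1100 \sqrt{5} \approx -3315.3$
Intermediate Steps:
$w = 1$ ($w = -5 + \left(0 + 6\right) = -5 + 6 = 1$)
$U{\left(T \right)} = 6 + 2 T$ ($U{\left(T \right)} = - 2 \left(-3 - T\right) = 6 + 2 T$)
$M{\left(y \right)} = 6 + 3 y$ ($M{\left(y \right)} = y + \left(6 + 2 y\right) = 6 + 3 y$)
$\left(M{\left(-20 \right)} + f{\left(-1 \right)}\right) \left(o{\left(w \right)} - 10\right)^{2} = \left(\left(6 + 3 \left(-20\right)\right) - 1\right) \left(\sqrt{4 + 1} - 10\right)^{2} = \left(\left(6 - 60\right) - 1\right) \left(\sqrt{5} - 10\right)^{2} = \left(-54 - 1\right) \left(-10 + \sqrt{5}\right)^{2} = - 55 \left(-10 + \sqrt{5}\right)^{2}$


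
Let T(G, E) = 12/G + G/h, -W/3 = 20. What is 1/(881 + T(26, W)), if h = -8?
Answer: 52/45667 ≈ 0.0011387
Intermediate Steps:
W = -60 (W = -3*20 = -60)
T(G, E) = 12/G - G/8 (T(G, E) = 12/G + G/(-8) = 12/G + G*(-1/8) = 12/G - G/8)
1/(881 + T(26, W)) = 1/(881 + (12/26 - 1/8*26)) = 1/(881 + (12*(1/26) - 13/4)) = 1/(881 + (6/13 - 13/4)) = 1/(881 - 145/52) = 1/(45667/52) = 52/45667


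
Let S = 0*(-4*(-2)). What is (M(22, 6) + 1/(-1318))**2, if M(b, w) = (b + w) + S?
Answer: 1361831409/1737124 ≈ 783.96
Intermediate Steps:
S = 0 (S = 0*8 = 0)
M(b, w) = b + w (M(b, w) = (b + w) + 0 = b + w)
(M(22, 6) + 1/(-1318))**2 = ((22 + 6) + 1/(-1318))**2 = (28 - 1/1318)**2 = (36903/1318)**2 = 1361831409/1737124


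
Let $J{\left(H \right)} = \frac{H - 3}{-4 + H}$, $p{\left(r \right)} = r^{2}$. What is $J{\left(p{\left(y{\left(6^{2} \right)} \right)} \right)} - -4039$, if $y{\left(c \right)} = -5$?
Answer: $\frac{84841}{21} \approx 4040.0$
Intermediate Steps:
$J{\left(H \right)} = \frac{-3 + H}{-4 + H}$
$J{\left(p{\left(y{\left(6^{2} \right)} \right)} \right)} - -4039 = \frac{-3 + \left(-5\right)^{2}}{-4 + \left(-5\right)^{2}} - -4039 = \frac{-3 + 25}{-4 + 25} + 4039 = \frac{1}{21} \cdot 22 + 4039 = \frac{22}{21} + 4039 = \frac{84841}{21}$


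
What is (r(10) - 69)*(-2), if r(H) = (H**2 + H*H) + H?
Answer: -282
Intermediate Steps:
r(H) = H + 2*H**2 (r(H) = (H**2 + H**2) + H = 2*H**2 + H = H + 2*H**2)
(r(10) - 69)*(-2) = (10*(1 + 2*10) - 69)*(-2) = (10*(1 + 20) - 69)*(-2) = (10*21 - 69)*(-2) = (210 - 69)*(-2) = 141*(-2) = -282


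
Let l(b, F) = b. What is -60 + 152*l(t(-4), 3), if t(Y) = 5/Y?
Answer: -250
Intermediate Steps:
-60 + 152*l(t(-4), 3) = -60 + 152*(5/(-4)) = -60 + 152*(5*(-¼)) = -60 + 152*(-5/4) = -60 - 190 = -250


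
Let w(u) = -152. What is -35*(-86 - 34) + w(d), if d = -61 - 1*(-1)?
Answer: 4048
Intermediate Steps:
d = -60 (d = -61 + 1 = -60)
-35*(-86 - 34) + w(d) = -35*(-86 - 34) - 152 = -35*(-120) - 152 = 4200 - 152 = 4048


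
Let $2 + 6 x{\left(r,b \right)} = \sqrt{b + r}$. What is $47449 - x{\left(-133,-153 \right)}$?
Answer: $\frac{142348}{3} - \frac{i \sqrt{286}}{6} \approx 47449.0 - 2.8186 i$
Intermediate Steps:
$x{\left(r,b \right)} = - \frac{1}{3} + \frac{\sqrt{b + r}}{6}$
$47449 - x{\left(-133,-153 \right)} = 47449 - \left(- \frac{1}{3} + \frac{\sqrt{-153 - 133}}{6}\right) = 47449 - \left(- \frac{1}{3} + \frac{\sqrt{-286}}{6}\right) = 47449 - \left(- \frac{1}{3} + \frac{i \sqrt{286}}{6}\right) = 47449 + \left(\frac{1}{3} - \frac{i \sqrt{286}}{6}\right) = \frac{142348}{3} - \frac{i \sqrt{286}}{6}$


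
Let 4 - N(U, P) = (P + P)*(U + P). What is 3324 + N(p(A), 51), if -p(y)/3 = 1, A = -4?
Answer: -1568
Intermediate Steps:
p(y) = -3 (p(y) = -3*1 = -3)
N(U, P) = 4 - 2*P*(P + U) (N(U, P) = 4 - (P + P)*(U + P) = 4 - 2*P*(P + U))
3324 + N(p(A), 51) = 3324 + (4 - 2*51² - 2*51*(-3)) = 3324 + (4 - 2*2601 + 306) = 3324 + (4 - 5202 + 306) = 3324 - 4892 = -1568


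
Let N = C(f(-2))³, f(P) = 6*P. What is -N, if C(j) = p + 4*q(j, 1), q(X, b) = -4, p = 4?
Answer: 1728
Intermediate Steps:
C(j) = -12 (C(j) = 4 + 4*(-4) = 4 - 16 = -12)
N = -1728 (N = (-12)³ = -1728)
-N = -1*(-1728) = 1728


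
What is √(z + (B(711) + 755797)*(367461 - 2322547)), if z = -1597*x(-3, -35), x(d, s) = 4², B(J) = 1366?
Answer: I*√1480318806570 ≈ 1.2167e+6*I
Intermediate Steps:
x(d, s) = 16
z = -25552 (z = -1597*16 = -25552)
√(z + (B(711) + 755797)*(367461 - 2322547)) = √(-25552 + (1366 + 755797)*(367461 - 2322547)) = √(-25552 + 757163*(-1955086)) = √(-25552 - 1480318781018) = √(-1480318806570) = I*√1480318806570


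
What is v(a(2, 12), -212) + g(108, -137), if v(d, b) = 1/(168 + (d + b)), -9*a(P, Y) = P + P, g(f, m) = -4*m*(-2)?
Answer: -438409/400 ≈ -1096.0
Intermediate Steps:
g(f, m) = 8*m
a(P, Y) = -2*P/9 (a(P, Y) = -(P + P)/9 = -2*P/9)
v(d, b) = 1/(168 + b + d) (v(d, b) = 1/(168 + (b + d)) = 1/(168 + b + d))
v(a(2, 12), -212) + g(108, -137) = 1/(168 - 212 - 2/9*2) + 8*(-137) = 1/(168 - 212 - 4/9) - 1096 = 1/(-400/9) - 1096 = -9/400 - 1096 = -438409/400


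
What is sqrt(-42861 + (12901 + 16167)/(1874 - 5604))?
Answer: I*sqrt(149107307635)/1865 ≈ 207.05*I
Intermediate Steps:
sqrt(-42861 + (12901 + 16167)/(1874 - 5604)) = sqrt(-42861 + 29068/(-3730)) = sqrt(-42861 + 29068*(-1/3730)) = sqrt(-42861 - 14534/1865) = sqrt(-79950299/1865) = I*sqrt(149107307635)/1865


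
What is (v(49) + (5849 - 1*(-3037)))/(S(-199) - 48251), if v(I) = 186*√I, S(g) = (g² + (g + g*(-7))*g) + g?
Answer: -10188/246455 ≈ -0.041338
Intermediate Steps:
S(g) = g - 5*g² (S(g) = (g² + (g - 7*g)*g) + g = (g² + (-6*g)*g) + g = (g² - 6*g²) + g = -5*g² + g = g - 5*g²)
(v(49) + (5849 - 1*(-3037)))/(S(-199) - 48251) = (186*√49 + (5849 - 1*(-3037)))/(-199*(1 - 5*(-199)) - 48251) = (186*7 + (5849 + 3037))/(-199*(1 + 995) - 48251) = (1302 + 8886)/(-199*996 - 48251) = 10188/(-198204 - 48251) = 10188/(-246455) = 10188*(-1/246455) = -10188/246455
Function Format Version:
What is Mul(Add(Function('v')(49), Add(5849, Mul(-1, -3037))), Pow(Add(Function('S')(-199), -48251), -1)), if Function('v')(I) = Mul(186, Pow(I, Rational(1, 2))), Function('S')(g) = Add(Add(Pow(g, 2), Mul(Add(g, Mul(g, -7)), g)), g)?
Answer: Rational(-10188, 246455) ≈ -0.041338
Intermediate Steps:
Function('S')(g) = Add(g, Mul(-5, Pow(g, 2))) (Function('S')(g) = Add(Add(Pow(g, 2), Mul(Add(g, Mul(-7, g)), g)), g) = Add(Add(Pow(g, 2), Mul(Mul(-6, g), g)), g) = Add(Add(Pow(g, 2), Mul(-6, Pow(g, 2))), g) = Add(Mul(-5, Pow(g, 2)), g) = Add(g, Mul(-5, Pow(g, 2))))
Mul(Add(Function('v')(49), Add(5849, Mul(-1, -3037))), Pow(Add(Function('S')(-199), -48251), -1)) = Mul(Add(Mul(186, Pow(49, Rational(1, 2))), Add(5849, Mul(-1, -3037))), Pow(Add(Mul(-199, Add(1, Mul(-5, -199))), -48251), -1)) = Mul(Add(Mul(186, 7), Add(5849, 3037)), Pow(Add(Mul(-199, Add(1, 995)), -48251), -1)) = Mul(Add(1302, 8886), Pow(Add(Mul(-199, 996), -48251), -1)) = Mul(10188, Pow(Add(-198204, -48251), -1)) = Mul(10188, Pow(-246455, -1)) = Mul(10188, Rational(-1, 246455)) = Rational(-10188, 246455)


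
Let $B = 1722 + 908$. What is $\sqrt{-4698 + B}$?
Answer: $2 i \sqrt{517} \approx 45.475 i$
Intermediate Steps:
$B = 2630$
$\sqrt{-4698 + B} = \sqrt{-4698 + 2630} = \sqrt{-2068} = 2 i \sqrt{517}$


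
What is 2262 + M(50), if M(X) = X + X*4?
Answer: 2512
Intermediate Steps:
M(X) = 5*X (M(X) = X + 4*X = 5*X)
2262 + M(50) = 2262 + 5*50 = 2262 + 250 = 2512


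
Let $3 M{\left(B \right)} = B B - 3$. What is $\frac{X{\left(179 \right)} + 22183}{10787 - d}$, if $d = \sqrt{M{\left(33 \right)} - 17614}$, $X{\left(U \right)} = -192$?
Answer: $\frac{237216917}{116376621} + \frac{43982 i \sqrt{4313}}{116376621} \approx 2.0384 + 0.02482 i$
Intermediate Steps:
$M{\left(B \right)} = -1 + \frac{B^{2}}{3}$ ($M{\left(B \right)} = \frac{B B - 3}{3} = \frac{B^{2} - 3}{3} = \frac{-3 + B^{2}}{3} = -1 + \frac{B^{2}}{3}$)
$d = 2 i \sqrt{4313}$ ($d = \sqrt{\left(-1 + \frac{33^{2}}{3}\right) - 17614} = \sqrt{\left(-1 + \frac{1}{3} \cdot 1089\right) - 17614} = \sqrt{\left(-1 + 363\right) - 17614} = \sqrt{362 - 17614} = \sqrt{-17252} = 2 i \sqrt{4313} \approx 131.35 i$)
$\frac{X{\left(179 \right)} + 22183}{10787 - d} = \frac{-192 + 22183}{10787 - 2 i \sqrt{4313}} = \frac{21991}{10787 - 2 i \sqrt{4313}}$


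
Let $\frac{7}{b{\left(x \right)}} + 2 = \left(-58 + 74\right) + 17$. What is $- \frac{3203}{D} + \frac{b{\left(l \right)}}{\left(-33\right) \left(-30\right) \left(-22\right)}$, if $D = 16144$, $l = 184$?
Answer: $- \frac{540678637}{2725026480} \approx -0.19841$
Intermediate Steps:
$b{\left(x \right)} = \frac{7}{31}$ ($b{\left(x \right)} = \frac{7}{-2 + \left(\left(-58 + 74\right) + 17\right)} = \frac{7}{-2 + \left(16 + 17\right)} = \frac{7}{-2 + 33} = \frac{7}{31}$)
$- \frac{3203}{D} + \frac{b{\left(l \right)}}{\left(-33\right) \left(-30\right) \left(-22\right)} = - \frac{3203}{16144} + \frac{7}{31 \left(-33\right) \left(-30\right) \left(-22\right)} = \left(-3203\right) \frac{1}{16144} + \frac{7}{31 \cdot 990 \left(-22\right)} = - \frac{3203}{16144} + \frac{7}{31 \left(-21780\right)} = - \frac{3203}{16144} + \frac{7}{31} \left(- \frac{1}{21780}\right) = - \frac{3203}{16144} - \frac{7}{675180} = - \frac{540678637}{2725026480}$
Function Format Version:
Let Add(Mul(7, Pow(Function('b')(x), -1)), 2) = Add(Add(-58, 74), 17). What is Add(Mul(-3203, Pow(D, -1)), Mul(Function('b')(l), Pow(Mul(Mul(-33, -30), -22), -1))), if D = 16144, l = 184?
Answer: Rational(-540678637, 2725026480) ≈ -0.19841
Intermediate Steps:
Function('b')(x) = Rational(7, 31) (Function('b')(x) = Mul(7, Pow(Add(-2, Add(Add(-58, 74), 17)), -1)) = Mul(7, Pow(Add(-2, Add(16, 17)), -1)) = Mul(7, Pow(Add(-2, 33), -1)) = Mul(7, Pow(31, -1)) = Mul(7, Rational(1, 31)) = Rational(7, 31))
Add(Mul(-3203, Pow(D, -1)), Mul(Function('b')(l), Pow(Mul(Mul(-33, -30), -22), -1))) = Add(Mul(-3203, Pow(16144, -1)), Mul(Rational(7, 31), Pow(Mul(Mul(-33, -30), -22), -1))) = Add(Mul(-3203, Rational(1, 16144)), Mul(Rational(7, 31), Pow(Mul(990, -22), -1))) = Add(Rational(-3203, 16144), Mul(Rational(7, 31), Pow(-21780, -1))) = Add(Rational(-3203, 16144), Mul(Rational(7, 31), Rational(-1, 21780))) = Add(Rational(-3203, 16144), Rational(-7, 675180)) = Rational(-540678637, 2725026480)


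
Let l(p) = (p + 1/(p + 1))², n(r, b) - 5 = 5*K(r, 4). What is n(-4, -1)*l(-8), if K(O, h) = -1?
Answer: 0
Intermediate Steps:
n(r, b) = 0 (n(r, b) = 5 + 5*(-1) = 5 - 5 = 0)
l(p) = (p + 1/(1 + p))²
n(-4, -1)*l(-8) = 0*((1 - 8 + (-8)²)²/(1 - 8)²) = 0*((1 - 8 + 64)²/(-7)²) = 0*((1/49)*57²) = 0*((1/49)*3249) = 0*(3249/49) = 0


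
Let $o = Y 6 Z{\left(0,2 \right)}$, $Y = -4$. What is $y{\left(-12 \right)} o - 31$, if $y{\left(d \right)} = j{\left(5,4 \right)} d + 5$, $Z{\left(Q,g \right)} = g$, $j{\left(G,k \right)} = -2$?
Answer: $-1423$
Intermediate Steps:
$y{\left(d \right)} = 5 - 2 d$ ($y{\left(d \right)} = - 2 d + 5 = 5 - 2 d$)
$o = -48$ ($o = \left(-4\right) 6 \cdot 2 = \left(-24\right) 2 = -48$)
$y{\left(-12 \right)} o - 31 = \left(5 - -24\right) \left(-48\right) - 31 = \left(5 + 24\right) \left(-48\right) - 31 = 29 \left(-48\right) - 31 = -1392 - 31 = -1423$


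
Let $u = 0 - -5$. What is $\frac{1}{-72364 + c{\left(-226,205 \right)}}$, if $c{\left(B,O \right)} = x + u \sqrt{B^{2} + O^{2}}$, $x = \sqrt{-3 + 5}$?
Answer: $\frac{1}{-72364 + \sqrt{2} + 5 \sqrt{93101}} \approx -1.4117 \cdot 10^{-5}$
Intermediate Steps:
$u = 5$ ($u = 0 + 5 = 5$)
$x = \sqrt{2} \approx 1.4142$
$c{\left(B,O \right)} = \sqrt{2} + 5 \sqrt{B^{2} + O^{2}}$
$\frac{1}{-72364 + c{\left(-226,205 \right)}} = \frac{1}{-72364 + \left(\sqrt{2} + 5 \sqrt{\left(-226\right)^{2} + 205^{2}}\right)} = \frac{1}{-72364 + \left(\sqrt{2} + 5 \sqrt{51076 + 42025}\right)} = \frac{1}{-72364 + \left(\sqrt{2} + 5 \sqrt{93101}\right)} = \frac{1}{-72364 + \sqrt{2} + 5 \sqrt{93101}}$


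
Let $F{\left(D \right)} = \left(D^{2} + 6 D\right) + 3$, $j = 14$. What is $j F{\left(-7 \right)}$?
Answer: $140$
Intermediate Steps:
$F{\left(D \right)} = 3 + D^{2} + 6 D$
$j F{\left(-7 \right)} = 14 \left(3 + \left(-7\right)^{2} + 6 \left(-7\right)\right) = 14 \left(3 + 49 - 42\right) = 14 \cdot 10 = 140$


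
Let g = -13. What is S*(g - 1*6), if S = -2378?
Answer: 45182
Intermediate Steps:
S*(g - 1*6) = -2378*(-13 - 1*6) = -2378*(-13 - 6) = -2378*(-19) = 45182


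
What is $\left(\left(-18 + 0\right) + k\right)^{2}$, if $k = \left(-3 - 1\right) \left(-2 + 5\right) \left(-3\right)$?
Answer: $324$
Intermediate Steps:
$k = 36$ ($k = - 4 \cdot 3 \left(-3\right) = \left(-4\right) \left(-9\right) = 36$)
$\left(\left(-18 + 0\right) + k\right)^{2} = \left(\left(-18 + 0\right) + 36\right)^{2} = \left(-18 + 36\right)^{2} = 18^{2} = 324$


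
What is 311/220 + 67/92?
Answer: 5419/2530 ≈ 2.1419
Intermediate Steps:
311/220 + 67/92 = 5419/2530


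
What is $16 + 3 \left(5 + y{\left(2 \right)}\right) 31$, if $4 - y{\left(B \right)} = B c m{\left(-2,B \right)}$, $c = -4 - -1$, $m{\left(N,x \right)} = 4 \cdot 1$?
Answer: $3085$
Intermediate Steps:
$m{\left(N,x \right)} = 4$
$c = -3$ ($c = -4 + 1 = -3$)
$y{\left(B \right)} = 4 + 12 B$ ($y{\left(B \right)} = 4 - B \left(-3\right) 4 = 4 - - 3 B 4 = 4 - - 12 B = 4 + 12 B$)
$16 + 3 \left(5 + y{\left(2 \right)}\right) 31 = 16 + 3 \left(5 + \left(4 + 12 \cdot 2\right)\right) 31 = 16 + 3 \left(5 + \left(4 + 24\right)\right) 31 = 16 + 3 \left(5 + 28\right) 31 = 16 + 3 \cdot 33 \cdot 31 = 16 + 99 \cdot 31 = 16 + 3069 = 3085$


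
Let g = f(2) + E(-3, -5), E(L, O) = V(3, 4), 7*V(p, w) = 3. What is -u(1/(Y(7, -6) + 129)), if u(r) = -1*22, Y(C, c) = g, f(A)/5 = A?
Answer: 22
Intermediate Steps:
V(p, w) = 3/7 (V(p, w) = (⅐)*3 = 3/7)
f(A) = 5*A
E(L, O) = 3/7
g = 73/7 (g = 5*2 + 3/7 = 10 + 3/7 = 73/7 ≈ 10.429)
Y(C, c) = 73/7
u(r) = -22
-u(1/(Y(7, -6) + 129)) = -1*(-22) = 22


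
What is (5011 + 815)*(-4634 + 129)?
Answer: -26246130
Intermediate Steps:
(5011 + 815)*(-4634 + 129) = 5826*(-4505) = -26246130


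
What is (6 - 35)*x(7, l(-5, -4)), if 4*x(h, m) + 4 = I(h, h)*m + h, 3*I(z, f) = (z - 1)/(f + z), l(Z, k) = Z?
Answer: -116/7 ≈ -16.571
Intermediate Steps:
I(z, f) = (-1 + z)/(3*(f + z)) (I(z, f) = ((z - 1)/(f + z))/3 = ((-1 + z)/(f + z))/3 = (-1 + z)/(3*(f + z)))
x(h, m) = -1 + h/4 + m*(-1 + h)/(24*h) (x(h, m) = -1 + (((-1 + h)/(3*(h + h)))*m + h)/4 = -1 + (((-1 + h)/(3*((2*h))))*m + h)/4 = -1 + (((1/(2*h))*(-1 + h)/3)*m + h)/4 = -1 + (((-1 + h)/(6*h))*m + h)/4 = -1 + (m*(-1 + h)/(6*h) + h)/4 = -1 + (h + m*(-1 + h)/(6*h))/4 = -1 + (h/4 + m*(-1 + h)/(24*h)) = -1 + h/4 + m*(-1 + h)/(24*h))
(6 - 35)*x(7, l(-5, -4)) = (6 - 35)*(-1 + (¼)*7 + (1/24)*(-5) - 1/24*(-5)/7) = -29*(-1 + 7/4 - 5/24 - 1/24*(-5)*⅐) = -29*(-1 + 7/4 - 5/24 + 5/168) = -29*4/7 = -116/7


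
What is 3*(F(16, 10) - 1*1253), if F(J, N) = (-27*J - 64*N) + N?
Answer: -6945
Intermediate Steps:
F(J, N) = -63*N - 27*J (F(J, N) = (-64*N - 27*J) + N = -63*N - 27*J)
3*(F(16, 10) - 1*1253) = 3*((-63*10 - 27*16) - 1*1253) = 3*((-630 - 432) - 1253) = 3*(-1062 - 1253) = 3*(-2315) = -6945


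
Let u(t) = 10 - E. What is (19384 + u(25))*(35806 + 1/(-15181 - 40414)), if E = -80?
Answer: 38765617596706/55595 ≈ 6.9729e+8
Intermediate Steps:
u(t) = 90 (u(t) = 10 - 1*(-80) = 10 + 80 = 90)
(19384 + u(25))*(35806 + 1/(-15181 - 40414)) = (19384 + 90)*(35806 + 1/(-15181 - 40414)) = 19474*(35806 + 1/(-55595)) = 19474*(35806 - 1/55595) = 19474*(1990634569/55595) = 38765617596706/55595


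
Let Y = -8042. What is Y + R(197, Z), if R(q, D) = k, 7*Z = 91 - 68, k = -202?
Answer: -8244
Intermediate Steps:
Z = 23/7 (Z = (91 - 68)/7 = (⅐)*23 = 23/7 ≈ 3.2857)
R(q, D) = -202
Y + R(197, Z) = -8042 - 202 = -8244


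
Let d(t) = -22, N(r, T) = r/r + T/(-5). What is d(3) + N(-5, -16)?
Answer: -89/5 ≈ -17.800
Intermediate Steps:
N(r, T) = 1 - T/5 (N(r, T) = 1 + T*(-1/5) = 1 - T/5)
d(3) + N(-5, -16) = -22 + (1 - 1/5*(-16)) = -22 + (1 + 16/5) = -22 + 21/5 = -89/5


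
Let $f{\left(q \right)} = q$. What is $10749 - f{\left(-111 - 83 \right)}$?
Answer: $10943$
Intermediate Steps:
$10749 - f{\left(-111 - 83 \right)} = 10749 - \left(-111 - 83\right) = 10749 - -194 = 10749 + 194 = 10943$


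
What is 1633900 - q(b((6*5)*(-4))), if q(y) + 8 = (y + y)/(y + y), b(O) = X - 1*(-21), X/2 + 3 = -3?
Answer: 1633907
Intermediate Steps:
X = -12 (X = -6 + 2*(-3) = -6 - 6 = -12)
b(O) = 9 (b(O) = -12 - 1*(-21) = -12 + 21 = 9)
q(y) = -7 (q(y) = -8 + (y + y)/(y + y) = -8 + (2*y)/((2*y)) = -8 + (2*y)*(1/(2*y)) = -8 + 1 = -7)
1633900 - q(b((6*5)*(-4))) = 1633900 - 1*(-7) = 1633900 + 7 = 1633907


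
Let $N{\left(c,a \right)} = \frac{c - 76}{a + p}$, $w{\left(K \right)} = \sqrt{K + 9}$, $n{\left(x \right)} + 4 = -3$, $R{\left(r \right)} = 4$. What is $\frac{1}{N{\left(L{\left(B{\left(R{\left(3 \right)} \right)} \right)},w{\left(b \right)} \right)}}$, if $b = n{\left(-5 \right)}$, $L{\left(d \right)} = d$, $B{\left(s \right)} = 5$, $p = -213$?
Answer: $3 - \frac{\sqrt{2}}{71} \approx 2.9801$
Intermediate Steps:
$n{\left(x \right)} = -7$ ($n{\left(x \right)} = -4 - 3 = -7$)
$b = -7$
$w{\left(K \right)} = \sqrt{9 + K}$
$N{\left(c,a \right)} = \frac{-76 + c}{-213 + a}$ ($N{\left(c,a \right)} = \frac{c - 76}{a - 213} = \frac{-76 + c}{-213 + a}$)
$\frac{1}{N{\left(L{\left(B{\left(R{\left(3 \right)} \right)} \right)},w{\left(b \right)} \right)}} = \frac{1}{\frac{1}{-213 + \sqrt{9 - 7}} \left(-76 + 5\right)} = \frac{1}{\frac{1}{-213 + \sqrt{2}} \left(-71\right)} = \frac{1}{\left(-71\right) \frac{1}{-213 + \sqrt{2}}} = 3 - \frac{\sqrt{2}}{71}$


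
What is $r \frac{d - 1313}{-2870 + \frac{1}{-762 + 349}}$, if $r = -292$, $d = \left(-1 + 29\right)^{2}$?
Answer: $- \frac{63795284}{1185311} \approx -53.822$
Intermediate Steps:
$d = 784$ ($d = 28^{2} = 784$)
$r \frac{d - 1313}{-2870 + \frac{1}{-762 + 349}} = - 292 \frac{784 - 1313}{-2870 + \frac{1}{-762 + 349}} = - 292 \left(- \frac{529}{-2870 + \frac{1}{-413}}\right) = - 292 \left(- \frac{529}{-2870 - \frac{1}{413}}\right) = - 292 \left(- \frac{529}{- \frac{1185311}{413}}\right) = - 292 \left(\left(-529\right) \left(- \frac{413}{1185311}\right)\right) = \left(-292\right) \frac{218477}{1185311} = - \frac{63795284}{1185311}$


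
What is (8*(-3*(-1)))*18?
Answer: 432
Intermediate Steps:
(8*(-3*(-1)))*18 = (8*3)*18 = 24*18 = 432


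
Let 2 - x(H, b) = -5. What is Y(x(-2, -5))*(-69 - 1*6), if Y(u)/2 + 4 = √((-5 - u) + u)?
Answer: 600 - 150*I*√5 ≈ 600.0 - 335.41*I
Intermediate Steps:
x(H, b) = 7 (x(H, b) = 2 - 1*(-5) = 2 + 5 = 7)
Y(u) = -8 + 2*I*√5 (Y(u) = -8 + 2*√((-5 - u) + u) = -8 + 2*√(-5) = -8 + 2*(I*√5) = -8 + 2*I*√5)
Y(x(-2, -5))*(-69 - 1*6) = (-8 + 2*I*√5)*(-69 - 1*6) = (-8 + 2*I*√5)*(-69 - 6) = (-8 + 2*I*√5)*(-75) = 600 - 150*I*√5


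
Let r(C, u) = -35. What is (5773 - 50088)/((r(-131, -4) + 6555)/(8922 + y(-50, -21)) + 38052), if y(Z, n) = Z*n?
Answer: -110477295/94865266 ≈ -1.1646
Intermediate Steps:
(5773 - 50088)/((r(-131, -4) + 6555)/(8922 + y(-50, -21)) + 38052) = (5773 - 50088)/((-35 + 6555)/(8922 - 50*(-21)) + 38052) = -44315/(6520/(8922 + 1050) + 38052) = -44315/(6520/9972 + 38052) = -44315/(6520*(1/9972) + 38052) = -44315/(1630/2493 + 38052) = -44315/94865266/2493 = -44315*2493/94865266 = -110477295/94865266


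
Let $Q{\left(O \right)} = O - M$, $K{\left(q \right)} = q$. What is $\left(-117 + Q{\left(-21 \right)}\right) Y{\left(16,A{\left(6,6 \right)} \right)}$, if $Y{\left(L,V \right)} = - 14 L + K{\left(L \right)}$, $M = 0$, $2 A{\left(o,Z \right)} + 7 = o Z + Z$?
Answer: $28704$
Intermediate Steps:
$A{\left(o,Z \right)} = - \frac{7}{2} + \frac{Z}{2} + \frac{Z o}{2}$ ($A{\left(o,Z \right)} = - \frac{7}{2} + \frac{o Z + Z}{2} = - \frac{7}{2} + \frac{Z o + Z}{2} = - \frac{7}{2} + \frac{Z + Z o}{2} = - \frac{7}{2} + \left(\frac{Z}{2} + \frac{Z o}{2}\right) = - \frac{7}{2} + \frac{Z}{2} + \frac{Z o}{2}$)
$Y{\left(L,V \right)} = - 13 L$ ($Y{\left(L,V \right)} = - 14 L + L = - 13 L$)
$Q{\left(O \right)} = O$ ($Q{\left(O \right)} = O - 0 = O + 0 = O$)
$\left(-117 + Q{\left(-21 \right)}\right) Y{\left(16,A{\left(6,6 \right)} \right)} = \left(-117 - 21\right) \left(\left(-13\right) 16\right) = \left(-138\right) \left(-208\right) = 28704$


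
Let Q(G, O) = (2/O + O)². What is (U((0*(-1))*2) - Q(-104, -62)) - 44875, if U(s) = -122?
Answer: -46940046/961 ≈ -48845.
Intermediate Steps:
Q(G, O) = (O + 2/O)²
(U((0*(-1))*2) - Q(-104, -62)) - 44875 = (-122 - (2 + (-62)²)²/(-62)²) - 44875 = (-122 - (2 + 3844)²/3844) - 44875 = (-122 - 3846²/3844) - 44875 = (-122 - 14791716/3844) - 44875 = (-122 - 1*3697929/961) - 44875 = (-122 - 3697929/961) - 44875 = -3815171/961 - 44875 = -46940046/961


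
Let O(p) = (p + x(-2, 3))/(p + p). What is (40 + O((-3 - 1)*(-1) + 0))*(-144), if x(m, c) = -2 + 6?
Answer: -5904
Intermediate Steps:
x(m, c) = 4
O(p) = (4 + p)/(2*p) (O(p) = (p + 4)/(p + p) = (4 + p)/((2*p)) = (4 + p)*(1/(2*p)) = (4 + p)/(2*p))
(40 + O((-3 - 1)*(-1) + 0))*(-144) = (40 + (4 + ((-3 - 1)*(-1) + 0))/(2*((-3 - 1)*(-1) + 0)))*(-144) = (40 + (4 + (-4*(-1) + 0))/(2*(-4*(-1) + 0)))*(-144) = (40 + (4 + (4 + 0))/(2*(4 + 0)))*(-144) = (40 + (½)*(4 + 4)/4)*(-144) = (40 + (½)*(¼)*8)*(-144) = (40 + 1)*(-144) = 41*(-144) = -5904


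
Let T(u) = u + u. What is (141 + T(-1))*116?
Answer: 16124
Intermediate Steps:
T(u) = 2*u
(141 + T(-1))*116 = (141 + 2*(-1))*116 = (141 - 2)*116 = 139*116 = 16124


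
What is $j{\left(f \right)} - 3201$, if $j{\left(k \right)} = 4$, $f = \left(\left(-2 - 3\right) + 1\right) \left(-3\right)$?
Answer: $-3197$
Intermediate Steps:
$f = 12$ ($f = \left(\left(-2 - 3\right) + 1\right) \left(-3\right) = \left(-5 + 1\right) \left(-3\right) = \left(-4\right) \left(-3\right) = 12$)
$j{\left(f \right)} - 3201 = 4 - 3201 = -3197$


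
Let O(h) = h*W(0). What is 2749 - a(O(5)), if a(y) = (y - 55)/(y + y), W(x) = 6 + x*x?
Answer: 32993/12 ≈ 2749.4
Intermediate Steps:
W(x) = 6 + x**2
O(h) = 6*h (O(h) = h*(6 + 0**2) = h*(6 + 0) = h*6 = 6*h)
a(y) = (-55 + y)/(2*y) (a(y) = (-55 + y)/((2*y)) = (-55 + y)*(1/(2*y)) = (-55 + y)/(2*y))
2749 - a(O(5)) = 2749 - (-55 + 6*5)/(2*(6*5)) = 2749 - (-55 + 30)/(2*30) = 2749 - (-25)/(2*30) = 2749 - 1*(-5/12) = 2749 + 5/12 = 32993/12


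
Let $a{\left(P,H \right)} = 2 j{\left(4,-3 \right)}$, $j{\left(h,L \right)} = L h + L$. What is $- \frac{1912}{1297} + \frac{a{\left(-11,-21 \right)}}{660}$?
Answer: $- \frac{43361}{28534} \approx -1.5196$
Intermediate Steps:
$j{\left(h,L \right)} = L + L h$
$a{\left(P,H \right)} = -30$ ($a{\left(P,H \right)} = 2 \left(- 3 \left(1 + 4\right)\right) = 2 \left(\left(-3\right) 5\right) = 2 \left(-15\right) = -30$)
$- \frac{1912}{1297} + \frac{a{\left(-11,-21 \right)}}{660} = - \frac{1912}{1297} - \frac{30}{660} = \left(-1912\right) \frac{1}{1297} - \frac{1}{22} = - \frac{1912}{1297} - \frac{1}{22} = - \frac{43361}{28534}$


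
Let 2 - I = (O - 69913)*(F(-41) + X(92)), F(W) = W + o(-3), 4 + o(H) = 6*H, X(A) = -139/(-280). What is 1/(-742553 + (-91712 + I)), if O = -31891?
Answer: -70/503816361 ≈ -1.3894e-7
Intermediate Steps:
X(A) = 139/280 (X(A) = -139*(-1/280) = 139/280)
o(H) = -4 + 6*H
F(W) = -22 + W (F(W) = W + (-4 + 6*(-3)) = W + (-4 - 18) = W - 22 = -22 + W)
I = -445417811/70 (I = 2 - (-31891 - 69913)*((-22 - 41) + 139/280) = 2 - (-101804)*(-63 + 139/280) = 2 - (-101804)*(-17501)/280 = 2 - 1*445417951/70 = 2 - 445417951/70 = -445417811/70 ≈ -6.3631e+6)
1/(-742553 + (-91712 + I)) = 1/(-742553 + (-91712 - 445417811/70)) = 1/(-742553 - 451837651/70) = 1/(-503816361/70) = -70/503816361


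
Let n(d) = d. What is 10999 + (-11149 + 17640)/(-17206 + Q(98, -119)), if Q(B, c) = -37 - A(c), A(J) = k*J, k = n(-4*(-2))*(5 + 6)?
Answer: 74467738/6771 ≈ 10998.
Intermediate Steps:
k = 88 (k = (-4*(-2))*(5 + 6) = 8*11 = 88)
A(J) = 88*J
Q(B, c) = -37 - 88*c
10999 + (-11149 + 17640)/(-17206 + Q(98, -119)) = 10999 + (-11149 + 17640)/(-17206 + (-37 - 88*(-119))) = 10999 + 6491/(-17206 + (-37 + 10472)) = 10999 + 6491/(-17206 + 10435) = 10999 + 6491/(-6771) = 10999 + 6491*(-1/6771) = 10999 - 6491/6771 = 74467738/6771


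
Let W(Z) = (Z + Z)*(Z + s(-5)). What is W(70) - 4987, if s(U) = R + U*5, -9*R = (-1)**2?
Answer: 11677/9 ≈ 1297.4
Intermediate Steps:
R = -1/9 (R = -1/9*(-1)**2 = -1/9*1 = -1/9 ≈ -0.11111)
s(U) = -1/9 + 5*U (s(U) = -1/9 + U*5 = -1/9 + 5*U)
W(Z) = 2*Z*(-226/9 + Z) (W(Z) = (Z + Z)*(Z + (-1/9 + 5*(-5))) = (2*Z)*(Z + (-1/9 - 25)) = (2*Z)*(Z - 226/9) = (2*Z)*(-226/9 + Z) = 2*Z*(-226/9 + Z))
W(70) - 4987 = (2/9)*70*(-226 + 9*70) - 4987 = (2/9)*70*(-226 + 630) - 4987 = (2/9)*70*404 - 4987 = 56560/9 - 4987 = 11677/9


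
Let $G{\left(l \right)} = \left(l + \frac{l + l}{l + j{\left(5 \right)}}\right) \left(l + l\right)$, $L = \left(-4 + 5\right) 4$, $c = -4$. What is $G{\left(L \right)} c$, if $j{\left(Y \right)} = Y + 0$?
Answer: $- \frac{1408}{9} \approx -156.44$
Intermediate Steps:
$j{\left(Y \right)} = Y$
$L = 4$ ($L = 1 \cdot 4 = 4$)
$G{\left(l \right)} = 2 l \left(l + \frac{2 l}{5 + l}\right)$ ($G{\left(l \right)} = \left(l + \frac{l + l}{l + 5}\right) \left(l + l\right) = \left(l + \frac{2 l}{5 + l}\right) 2 l = 2 l \left(l + \frac{2 l}{5 + l}\right)$)
$G{\left(L \right)} c = \frac{2 \cdot 4^{2} \left(7 + 4\right)}{5 + 4} \left(-4\right) = 2 \cdot 16 \cdot \frac{1}{9} \cdot 11 \left(-4\right) = \frac{352}{9} \left(-4\right) = - \frac{1408}{9}$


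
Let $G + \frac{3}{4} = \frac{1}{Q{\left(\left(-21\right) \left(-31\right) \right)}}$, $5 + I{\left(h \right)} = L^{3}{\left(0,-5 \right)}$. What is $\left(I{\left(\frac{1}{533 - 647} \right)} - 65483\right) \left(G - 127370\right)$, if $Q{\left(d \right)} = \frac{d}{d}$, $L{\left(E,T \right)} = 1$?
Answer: $\frac{33364251273}{4} \approx 8.3411 \cdot 10^{9}$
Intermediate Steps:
$Q{\left(d \right)} = 1$
$I{\left(h \right)} = -4$ ($I{\left(h \right)} = -5 + 1^{3} = -5 + 1 = -4$)
$G = \frac{1}{4}$ ($G = - \frac{3}{4} + 1^{-1} = - \frac{3}{4} + 1 = \frac{1}{4} \approx 0.25$)
$\left(I{\left(\frac{1}{533 - 647} \right)} - 65483\right) \left(G - 127370\right) = \left(-4 - 65483\right) \left(\frac{1}{4} - 127370\right) = \left(-65487\right) \left(- \frac{509479}{4}\right) = \frac{33364251273}{4}$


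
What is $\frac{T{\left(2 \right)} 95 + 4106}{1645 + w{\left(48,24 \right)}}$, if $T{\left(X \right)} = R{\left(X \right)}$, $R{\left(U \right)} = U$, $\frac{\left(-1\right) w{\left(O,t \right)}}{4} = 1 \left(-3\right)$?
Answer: $\frac{4296}{1657} \approx 2.5926$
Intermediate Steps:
$w{\left(O,t \right)} = 12$ ($w{\left(O,t \right)} = - 4 \cdot 1 \left(-3\right) = \left(-4\right) \left(-3\right) = 12$)
$T{\left(X \right)} = X$
$\frac{T{\left(2 \right)} 95 + 4106}{1645 + w{\left(48,24 \right)}} = \frac{2 \cdot 95 + 4106}{1645 + 12} = \frac{190 + 4106}{1657} = 4296 \cdot \frac{1}{1657} = \frac{4296}{1657}$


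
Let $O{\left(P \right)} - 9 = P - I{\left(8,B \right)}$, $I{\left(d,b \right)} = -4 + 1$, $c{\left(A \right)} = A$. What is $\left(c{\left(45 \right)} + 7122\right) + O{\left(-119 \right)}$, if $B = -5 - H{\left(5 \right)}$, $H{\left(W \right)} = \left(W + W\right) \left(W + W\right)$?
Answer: $7060$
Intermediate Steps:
$H{\left(W \right)} = 4 W^{2}$ ($H{\left(W \right)} = 2 W 2 W = 4 W^{2}$)
$B = -105$ ($B = -5 - 4 \cdot 5^{2} = -5 - 4 \cdot 25 = -5 - 100 = -105$)
$I{\left(d,b \right)} = -3$
$O{\left(P \right)} = 12 + P$ ($O{\left(P \right)} = 9 + \left(P - -3\right) = 9 + \left(P + 3\right) = 9 + \left(3 + P\right) = 12 + P$)
$\left(c{\left(45 \right)} + 7122\right) + O{\left(-119 \right)} = \left(45 + 7122\right) + \left(12 - 119\right) = 7167 - 107 = 7060$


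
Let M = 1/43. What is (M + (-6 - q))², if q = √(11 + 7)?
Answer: 99331/1849 + 1542*√2/43 ≈ 104.44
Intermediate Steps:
M = 1/43 ≈ 0.023256
q = 3*√2 (q = √18 = 3*√2 ≈ 4.2426)
(M + (-6 - q))² = (1/43 + (-6 - 3*√2))² = (-257/43 - 3*√2)²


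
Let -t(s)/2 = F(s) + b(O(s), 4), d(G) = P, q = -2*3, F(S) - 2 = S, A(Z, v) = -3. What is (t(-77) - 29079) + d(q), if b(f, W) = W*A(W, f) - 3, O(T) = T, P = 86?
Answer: -28813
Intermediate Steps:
F(S) = 2 + S
q = -6
d(G) = 86
b(f, W) = -3 - 3*W (b(f, W) = W*(-3) - 3 = -3*W - 3 = -3 - 3*W)
t(s) = 26 - 2*s (t(s) = -2*((2 + s) + (-3 - 3*4)) = -2*((2 + s) + (-3 - 12)) = -2*((2 + s) - 15) = -2*(-13 + s) = 26 - 2*s)
(t(-77) - 29079) + d(q) = ((26 - 2*(-77)) - 29079) + 86 = ((26 + 154) - 29079) + 86 = (180 - 29079) + 86 = -28899 + 86 = -28813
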